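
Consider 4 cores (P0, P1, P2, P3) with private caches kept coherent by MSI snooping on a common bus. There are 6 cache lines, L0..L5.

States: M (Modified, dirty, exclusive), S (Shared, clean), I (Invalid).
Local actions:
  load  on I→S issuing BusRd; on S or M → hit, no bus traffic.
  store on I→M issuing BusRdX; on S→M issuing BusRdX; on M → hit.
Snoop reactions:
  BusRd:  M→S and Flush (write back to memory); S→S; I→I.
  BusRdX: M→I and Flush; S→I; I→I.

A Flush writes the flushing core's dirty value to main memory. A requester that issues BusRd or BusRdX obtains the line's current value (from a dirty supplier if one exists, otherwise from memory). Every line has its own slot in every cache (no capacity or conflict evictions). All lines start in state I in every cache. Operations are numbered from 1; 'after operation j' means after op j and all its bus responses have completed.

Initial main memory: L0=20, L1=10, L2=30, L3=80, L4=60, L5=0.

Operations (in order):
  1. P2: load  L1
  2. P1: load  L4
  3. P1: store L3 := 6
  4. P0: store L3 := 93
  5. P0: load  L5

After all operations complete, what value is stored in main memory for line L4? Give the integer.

  op1 P2: load  L1 → I/I/S/I on L1; bus BusRd; mem=10
  op2 P1: load  L4 → I/S/I/I on L4; bus BusRd; mem=60
  op3 P1: store L3 := 6 → I/M/I/I on L3; bus BusRdX; mem=80
  op4 P0: store L3 := 93 → M/I/I/I on L3; bus BusRdX Flush; mem=6
  op5 P0: load  L5 → S/I/I/I on L5; bus BusRd; mem=0

memory[L4] = 60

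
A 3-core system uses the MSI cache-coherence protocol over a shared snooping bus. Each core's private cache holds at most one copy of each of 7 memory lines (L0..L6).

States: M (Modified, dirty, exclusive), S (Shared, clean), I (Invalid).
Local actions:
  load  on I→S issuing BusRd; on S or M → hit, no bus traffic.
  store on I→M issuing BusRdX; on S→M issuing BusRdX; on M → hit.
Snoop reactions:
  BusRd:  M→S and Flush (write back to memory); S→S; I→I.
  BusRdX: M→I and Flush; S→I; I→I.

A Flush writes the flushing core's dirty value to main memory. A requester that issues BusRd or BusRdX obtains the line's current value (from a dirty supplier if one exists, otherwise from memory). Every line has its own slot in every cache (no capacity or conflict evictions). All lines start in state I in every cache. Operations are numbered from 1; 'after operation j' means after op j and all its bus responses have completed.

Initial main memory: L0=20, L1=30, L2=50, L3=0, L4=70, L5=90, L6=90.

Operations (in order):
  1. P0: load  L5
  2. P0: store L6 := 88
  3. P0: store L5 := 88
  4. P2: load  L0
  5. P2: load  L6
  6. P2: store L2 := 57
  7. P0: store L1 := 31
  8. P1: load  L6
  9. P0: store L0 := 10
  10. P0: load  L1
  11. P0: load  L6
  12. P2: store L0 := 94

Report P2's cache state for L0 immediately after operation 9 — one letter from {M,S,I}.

1. P0: load  L5  bus=[BusRd]  L5: P0=S P1=I P2=I  mem[L5]=90
2. P0: store L6 := 88  bus=[BusRdX]  L6: P0=M P1=I P2=I  mem[L6]=90
3. P0: store L5 := 88  bus=[BusRdX]  L5: P0=M P1=I P2=I  mem[L5]=90
4. P2: load  L0  bus=[BusRd]  L0: P0=I P1=I P2=S  mem[L0]=20
5. P2: load  L6  bus=[BusRd,Flush]  L6: P0=S P1=I P2=S  mem[L6]=88
6. P2: store L2 := 57  bus=[BusRdX]  L2: P0=I P1=I P2=M  mem[L2]=50
7. P0: store L1 := 31  bus=[BusRdX]  L1: P0=M P1=I P2=I  mem[L1]=30
8. P1: load  L6  bus=[BusRd]  L6: P0=S P1=S P2=S  mem[L6]=88
9. P0: store L0 := 10  bus=[BusRdX]  L0: P0=M P1=I P2=I  mem[L0]=20
10. P0: load  L1  bus=[-]  L1: P0=M P1=I P2=I  mem[L1]=30
11. P0: load  L6  bus=[-]  L6: P0=S P1=S P2=S  mem[L6]=88
12. P2: store L0 := 94  bus=[BusRdX,Flush]  L0: P0=I P1=I P2=M  mem[L0]=10

state = I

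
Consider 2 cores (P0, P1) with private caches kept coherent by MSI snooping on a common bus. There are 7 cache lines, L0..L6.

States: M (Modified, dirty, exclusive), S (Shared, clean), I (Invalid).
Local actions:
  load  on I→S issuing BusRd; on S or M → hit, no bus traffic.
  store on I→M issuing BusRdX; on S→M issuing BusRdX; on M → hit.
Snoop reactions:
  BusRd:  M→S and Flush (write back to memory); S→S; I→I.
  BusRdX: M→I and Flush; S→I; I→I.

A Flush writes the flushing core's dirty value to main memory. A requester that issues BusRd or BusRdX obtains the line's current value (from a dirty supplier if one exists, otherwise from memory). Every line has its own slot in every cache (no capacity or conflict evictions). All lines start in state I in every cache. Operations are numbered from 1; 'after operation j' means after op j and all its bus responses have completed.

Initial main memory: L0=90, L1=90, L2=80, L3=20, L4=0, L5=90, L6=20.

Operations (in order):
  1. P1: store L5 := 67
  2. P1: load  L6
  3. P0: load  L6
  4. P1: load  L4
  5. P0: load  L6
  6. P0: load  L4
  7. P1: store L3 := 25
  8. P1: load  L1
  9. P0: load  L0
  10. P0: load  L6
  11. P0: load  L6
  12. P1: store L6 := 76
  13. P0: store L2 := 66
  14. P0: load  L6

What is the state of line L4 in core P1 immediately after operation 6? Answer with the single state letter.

state = S

[1] P1: store L5 := 67 | P0:I, P1:M(67) | bus: BusRdX
[2] P1: load  L6 | P0:I, P1:S(20) | bus: BusRd
[3] P0: load  L6 | P0:S(20), P1:S(20) | bus: BusRd
[4] P1: load  L4 | P0:I, P1:S(0) | bus: BusRd
[5] P0: load  L6 | P0:S(20), P1:S(20) | bus: none
[6] P0: load  L4 | P0:S(0), P1:S(0) | bus: BusRd
[7] P1: store L3 := 25 | P0:I, P1:M(25) | bus: BusRdX
[8] P1: load  L1 | P0:I, P1:S(90) | bus: BusRd
[9] P0: load  L0 | P0:S(90), P1:I | bus: BusRd
[10] P0: load  L6 | P0:S(20), P1:S(20) | bus: none
[11] P0: load  L6 | P0:S(20), P1:S(20) | bus: none
[12] P1: store L6 := 76 | P0:I, P1:M(76) | bus: BusRdX
[13] P0: store L2 := 66 | P0:M(66), P1:I | bus: BusRdX
[14] P0: load  L6 | P0:S(76), P1:S(76) | bus: BusRd,Flush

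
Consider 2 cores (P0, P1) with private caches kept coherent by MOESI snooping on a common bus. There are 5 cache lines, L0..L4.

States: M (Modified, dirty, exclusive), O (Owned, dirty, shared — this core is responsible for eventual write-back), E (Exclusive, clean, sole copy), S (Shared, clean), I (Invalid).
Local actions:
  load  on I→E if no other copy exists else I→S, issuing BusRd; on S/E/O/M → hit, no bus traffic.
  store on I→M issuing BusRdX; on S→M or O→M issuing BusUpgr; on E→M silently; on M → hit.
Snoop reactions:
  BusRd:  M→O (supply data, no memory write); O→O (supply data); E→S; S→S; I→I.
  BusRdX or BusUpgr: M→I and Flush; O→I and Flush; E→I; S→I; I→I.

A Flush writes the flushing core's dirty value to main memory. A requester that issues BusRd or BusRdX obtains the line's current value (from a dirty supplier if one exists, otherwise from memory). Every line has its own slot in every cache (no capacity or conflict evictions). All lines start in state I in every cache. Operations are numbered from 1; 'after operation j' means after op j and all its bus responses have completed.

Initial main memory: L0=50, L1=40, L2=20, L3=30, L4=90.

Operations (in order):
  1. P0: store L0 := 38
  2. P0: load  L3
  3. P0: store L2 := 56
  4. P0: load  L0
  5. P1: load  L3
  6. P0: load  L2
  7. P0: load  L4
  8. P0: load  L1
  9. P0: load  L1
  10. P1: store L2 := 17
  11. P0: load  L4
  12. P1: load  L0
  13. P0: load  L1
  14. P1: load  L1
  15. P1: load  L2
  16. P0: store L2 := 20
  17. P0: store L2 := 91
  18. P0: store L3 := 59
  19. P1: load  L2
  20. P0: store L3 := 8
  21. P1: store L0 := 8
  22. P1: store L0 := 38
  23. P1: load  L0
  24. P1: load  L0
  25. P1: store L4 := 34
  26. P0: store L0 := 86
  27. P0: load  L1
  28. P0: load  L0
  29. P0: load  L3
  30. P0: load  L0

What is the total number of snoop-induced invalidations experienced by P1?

1. P0: store L0 := 38  bus=[BusRdX]  L0: P0=M P1=I  mem[L0]=50
2. P0: load  L3  bus=[BusRd]  L3: P0=E P1=I  mem[L3]=30
3. P0: store L2 := 56  bus=[BusRdX]  L2: P0=M P1=I  mem[L2]=20
4. P0: load  L0  bus=[-]  L0: P0=M P1=I  mem[L0]=50
5. P1: load  L3  bus=[BusRd]  L3: P0=S P1=S  mem[L3]=30
6. P0: load  L2  bus=[-]  L2: P0=M P1=I  mem[L2]=20
7. P0: load  L4  bus=[BusRd]  L4: P0=E P1=I  mem[L4]=90
8. P0: load  L1  bus=[BusRd]  L1: P0=E P1=I  mem[L1]=40
9. P0: load  L1  bus=[-]  L1: P0=E P1=I  mem[L1]=40
10. P1: store L2 := 17  bus=[BusRdX,Flush]  L2: P0=I P1=M  mem[L2]=56
11. P0: load  L4  bus=[-]  L4: P0=E P1=I  mem[L4]=90
12. P1: load  L0  bus=[BusRd]  L0: P0=O P1=S  mem[L0]=50
13. P0: load  L1  bus=[-]  L1: P0=E P1=I  mem[L1]=40
14. P1: load  L1  bus=[BusRd]  L1: P0=S P1=S  mem[L1]=40
15. P1: load  L2  bus=[-]  L2: P0=I P1=M  mem[L2]=56
16. P0: store L2 := 20  bus=[BusRdX,Flush]  L2: P0=M P1=I  mem[L2]=17
17. P0: store L2 := 91  bus=[-]  L2: P0=M P1=I  mem[L2]=17
18. P0: store L3 := 59  bus=[BusUpgr]  L3: P0=M P1=I  mem[L3]=30
19. P1: load  L2  bus=[BusRd]  L2: P0=O P1=S  mem[L2]=17
20. P0: store L3 := 8  bus=[-]  L3: P0=M P1=I  mem[L3]=30
21. P1: store L0 := 8  bus=[BusUpgr,Flush]  L0: P0=I P1=M  mem[L0]=38
22. P1: store L0 := 38  bus=[-]  L0: P0=I P1=M  mem[L0]=38
23. P1: load  L0  bus=[-]  L0: P0=I P1=M  mem[L0]=38
24. P1: load  L0  bus=[-]  L0: P0=I P1=M  mem[L0]=38
25. P1: store L4 := 34  bus=[BusRdX]  L4: P0=I P1=M  mem[L4]=90
26. P0: store L0 := 86  bus=[BusRdX,Flush]  L0: P0=M P1=I  mem[L0]=38
27. P0: load  L1  bus=[-]  L1: P0=S P1=S  mem[L1]=40
28. P0: load  L0  bus=[-]  L0: P0=M P1=I  mem[L0]=38
29. P0: load  L3  bus=[-]  L3: P0=M P1=I  mem[L3]=30
30. P0: load  L0  bus=[-]  L0: P0=M P1=I  mem[L0]=38

invalidations = 3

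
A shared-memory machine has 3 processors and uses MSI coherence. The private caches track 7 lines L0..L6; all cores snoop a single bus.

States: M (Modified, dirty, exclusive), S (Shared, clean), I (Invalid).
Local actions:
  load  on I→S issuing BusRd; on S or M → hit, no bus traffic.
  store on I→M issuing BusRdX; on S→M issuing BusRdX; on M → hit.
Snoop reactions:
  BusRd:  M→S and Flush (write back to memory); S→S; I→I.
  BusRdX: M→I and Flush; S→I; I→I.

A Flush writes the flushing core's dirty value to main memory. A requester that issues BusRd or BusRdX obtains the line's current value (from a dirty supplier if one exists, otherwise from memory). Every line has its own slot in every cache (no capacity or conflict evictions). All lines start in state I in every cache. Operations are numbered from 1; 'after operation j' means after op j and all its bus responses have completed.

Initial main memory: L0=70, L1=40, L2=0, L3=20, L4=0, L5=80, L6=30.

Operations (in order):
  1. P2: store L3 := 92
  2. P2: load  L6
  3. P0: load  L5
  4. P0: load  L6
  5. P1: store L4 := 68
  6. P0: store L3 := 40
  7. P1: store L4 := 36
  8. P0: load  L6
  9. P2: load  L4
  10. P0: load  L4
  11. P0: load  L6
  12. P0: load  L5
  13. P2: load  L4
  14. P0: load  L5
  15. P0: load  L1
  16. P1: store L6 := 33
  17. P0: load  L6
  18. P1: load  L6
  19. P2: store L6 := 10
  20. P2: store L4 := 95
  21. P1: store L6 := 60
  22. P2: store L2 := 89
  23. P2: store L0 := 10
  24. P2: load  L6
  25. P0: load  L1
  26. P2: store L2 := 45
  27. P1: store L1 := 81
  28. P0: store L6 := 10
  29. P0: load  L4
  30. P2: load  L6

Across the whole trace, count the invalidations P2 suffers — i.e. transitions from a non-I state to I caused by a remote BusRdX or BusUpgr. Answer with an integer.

step 1: P2: store L3 := 92  ⟶  IIM  (L3)  txn=BusRdX  M[L3]=20
step 2: P2: load  L6  ⟶  IIS  (L6)  txn=BusRd  M[L6]=30
step 3: P0: load  L5  ⟶  SII  (L5)  txn=BusRd  M[L5]=80
step 4: P0: load  L6  ⟶  SIS  (L6)  txn=BusRd  M[L6]=30
step 5: P1: store L4 := 68  ⟶  IMI  (L4)  txn=BusRdX  M[L4]=0
step 6: P0: store L3 := 40  ⟶  MII  (L3)  txn=BusRdX+Flush  M[L3]=92
step 7: P1: store L4 := 36  ⟶  IMI  (L4)  txn=∅  M[L4]=0
step 8: P0: load  L6  ⟶  SIS  (L6)  txn=∅  M[L6]=30
step 9: P2: load  L4  ⟶  ISS  (L4)  txn=BusRd+Flush  M[L4]=36
step 10: P0: load  L4  ⟶  SSS  (L4)  txn=BusRd  M[L4]=36
step 11: P0: load  L6  ⟶  SIS  (L6)  txn=∅  M[L6]=30
step 12: P0: load  L5  ⟶  SII  (L5)  txn=∅  M[L5]=80
step 13: P2: load  L4  ⟶  SSS  (L4)  txn=∅  M[L4]=36
step 14: P0: load  L5  ⟶  SII  (L5)  txn=∅  M[L5]=80
step 15: P0: load  L1  ⟶  SII  (L1)  txn=BusRd  M[L1]=40
step 16: P1: store L6 := 33  ⟶  IMI  (L6)  txn=BusRdX  M[L6]=30
step 17: P0: load  L6  ⟶  SSI  (L6)  txn=BusRd+Flush  M[L6]=33
step 18: P1: load  L6  ⟶  SSI  (L6)  txn=∅  M[L6]=33
step 19: P2: store L6 := 10  ⟶  IIM  (L6)  txn=BusRdX  M[L6]=33
step 20: P2: store L4 := 95  ⟶  IIM  (L4)  txn=BusRdX  M[L4]=36
step 21: P1: store L6 := 60  ⟶  IMI  (L6)  txn=BusRdX+Flush  M[L6]=10
step 22: P2: store L2 := 89  ⟶  IIM  (L2)  txn=BusRdX  M[L2]=0
step 23: P2: store L0 := 10  ⟶  IIM  (L0)  txn=BusRdX  M[L0]=70
step 24: P2: load  L6  ⟶  ISS  (L6)  txn=BusRd+Flush  M[L6]=60
step 25: P0: load  L1  ⟶  SII  (L1)  txn=∅  M[L1]=40
step 26: P2: store L2 := 45  ⟶  IIM  (L2)  txn=∅  M[L2]=0
step 27: P1: store L1 := 81  ⟶  IMI  (L1)  txn=BusRdX  M[L1]=40
step 28: P0: store L6 := 10  ⟶  MII  (L6)  txn=BusRdX  M[L6]=60
step 29: P0: load  L4  ⟶  SIS  (L4)  txn=BusRd+Flush  M[L4]=95
step 30: P2: load  L6  ⟶  SIS  (L6)  txn=BusRd+Flush  M[L6]=10

invalidations = 4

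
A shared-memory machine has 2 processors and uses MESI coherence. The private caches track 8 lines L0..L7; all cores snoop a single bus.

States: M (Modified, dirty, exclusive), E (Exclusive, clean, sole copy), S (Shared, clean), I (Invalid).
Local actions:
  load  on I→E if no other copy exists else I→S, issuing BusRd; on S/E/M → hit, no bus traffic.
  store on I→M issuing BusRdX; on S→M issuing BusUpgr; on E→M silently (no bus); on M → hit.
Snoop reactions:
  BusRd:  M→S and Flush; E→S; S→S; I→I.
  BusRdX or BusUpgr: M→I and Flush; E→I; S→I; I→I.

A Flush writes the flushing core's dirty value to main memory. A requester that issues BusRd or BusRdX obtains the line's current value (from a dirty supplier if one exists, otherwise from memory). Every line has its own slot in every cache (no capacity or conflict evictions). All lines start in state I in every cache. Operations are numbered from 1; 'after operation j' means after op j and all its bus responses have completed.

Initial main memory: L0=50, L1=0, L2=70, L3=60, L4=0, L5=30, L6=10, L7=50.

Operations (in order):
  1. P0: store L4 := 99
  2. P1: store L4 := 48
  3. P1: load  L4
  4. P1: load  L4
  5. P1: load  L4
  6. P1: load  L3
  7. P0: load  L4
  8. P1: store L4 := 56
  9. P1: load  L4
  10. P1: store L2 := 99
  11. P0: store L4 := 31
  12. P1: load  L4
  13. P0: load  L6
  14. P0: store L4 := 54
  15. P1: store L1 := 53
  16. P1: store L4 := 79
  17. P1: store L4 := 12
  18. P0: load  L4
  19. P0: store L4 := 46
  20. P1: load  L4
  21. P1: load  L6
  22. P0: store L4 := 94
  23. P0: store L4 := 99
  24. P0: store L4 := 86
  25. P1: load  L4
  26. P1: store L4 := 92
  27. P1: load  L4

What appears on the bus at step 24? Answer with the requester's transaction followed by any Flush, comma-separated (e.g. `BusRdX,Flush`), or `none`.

  op1 P0: store L4 := 99 → M/I on L4; bus BusRdX; mem=0
  op2 P1: store L4 := 48 → I/M on L4; bus BusRdX Flush; mem=99
  op3 P1: load  L4 → I/M on L4; bus (none); mem=99
  op4 P1: load  L4 → I/M on L4; bus (none); mem=99
  op5 P1: load  L4 → I/M on L4; bus (none); mem=99
  op6 P1: load  L3 → I/E on L3; bus BusRd; mem=60
  op7 P0: load  L4 → S/S on L4; bus BusRd Flush; mem=48
  op8 P1: store L4 := 56 → I/M on L4; bus BusUpgr; mem=48
  op9 P1: load  L4 → I/M on L4; bus (none); mem=48
  op10 P1: store L2 := 99 → I/M on L2; bus BusRdX; mem=70
  op11 P0: store L4 := 31 → M/I on L4; bus BusRdX Flush; mem=56
  op12 P1: load  L4 → S/S on L4; bus BusRd Flush; mem=31
  op13 P0: load  L6 → E/I on L6; bus BusRd; mem=10
  op14 P0: store L4 := 54 → M/I on L4; bus BusUpgr; mem=31
  op15 P1: store L1 := 53 → I/M on L1; bus BusRdX; mem=0
  op16 P1: store L4 := 79 → I/M on L4; bus BusRdX Flush; mem=54
  op17 P1: store L4 := 12 → I/M on L4; bus (none); mem=54
  op18 P0: load  L4 → S/S on L4; bus BusRd Flush; mem=12
  op19 P0: store L4 := 46 → M/I on L4; bus BusUpgr; mem=12
  op20 P1: load  L4 → S/S on L4; bus BusRd Flush; mem=46
  op21 P1: load  L6 → S/S on L6; bus BusRd; mem=10
  op22 P0: store L4 := 94 → M/I on L4; bus BusUpgr; mem=46
  op23 P0: store L4 := 99 → M/I on L4; bus (none); mem=46
  op24 P0: store L4 := 86 → M/I on L4; bus (none); mem=46
  op25 P1: load  L4 → S/S on L4; bus BusRd Flush; mem=86
  op26 P1: store L4 := 92 → I/M on L4; bus BusUpgr; mem=86
  op27 P1: load  L4 → I/M on L4; bus (none); mem=86

bus = none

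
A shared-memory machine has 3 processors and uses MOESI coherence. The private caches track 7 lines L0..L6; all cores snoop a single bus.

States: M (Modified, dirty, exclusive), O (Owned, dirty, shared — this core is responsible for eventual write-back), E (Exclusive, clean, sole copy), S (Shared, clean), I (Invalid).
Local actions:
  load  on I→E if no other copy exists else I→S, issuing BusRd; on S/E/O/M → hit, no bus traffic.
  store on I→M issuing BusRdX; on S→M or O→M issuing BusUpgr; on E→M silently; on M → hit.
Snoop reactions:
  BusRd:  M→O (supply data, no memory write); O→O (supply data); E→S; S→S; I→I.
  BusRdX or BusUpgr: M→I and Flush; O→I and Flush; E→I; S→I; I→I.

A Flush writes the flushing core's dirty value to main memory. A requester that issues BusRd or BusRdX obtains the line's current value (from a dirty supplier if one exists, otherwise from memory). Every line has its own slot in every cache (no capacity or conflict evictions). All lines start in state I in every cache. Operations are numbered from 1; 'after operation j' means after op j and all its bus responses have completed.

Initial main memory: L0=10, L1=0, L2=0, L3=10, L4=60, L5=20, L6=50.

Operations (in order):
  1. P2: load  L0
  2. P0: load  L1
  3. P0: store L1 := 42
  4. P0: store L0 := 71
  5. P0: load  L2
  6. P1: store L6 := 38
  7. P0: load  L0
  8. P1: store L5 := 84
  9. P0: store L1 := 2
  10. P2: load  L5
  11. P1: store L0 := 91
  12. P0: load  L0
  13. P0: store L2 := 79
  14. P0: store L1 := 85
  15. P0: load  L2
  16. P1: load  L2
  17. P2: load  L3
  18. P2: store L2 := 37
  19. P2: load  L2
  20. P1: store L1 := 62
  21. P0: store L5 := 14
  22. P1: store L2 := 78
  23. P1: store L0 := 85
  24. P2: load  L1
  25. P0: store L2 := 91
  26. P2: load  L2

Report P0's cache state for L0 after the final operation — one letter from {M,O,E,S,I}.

step 1: P2: load  L0  ⟶  IIE  (L0)  txn=BusRd  M[L0]=10
step 2: P0: load  L1  ⟶  EII  (L1)  txn=BusRd  M[L1]=0
step 3: P0: store L1 := 42  ⟶  MII  (L1)  txn=∅  M[L1]=0
step 4: P0: store L0 := 71  ⟶  MII  (L0)  txn=BusRdX  M[L0]=10
step 5: P0: load  L2  ⟶  EII  (L2)  txn=BusRd  M[L2]=0
step 6: P1: store L6 := 38  ⟶  IMI  (L6)  txn=BusRdX  M[L6]=50
step 7: P0: load  L0  ⟶  MII  (L0)  txn=∅  M[L0]=10
step 8: P1: store L5 := 84  ⟶  IMI  (L5)  txn=BusRdX  M[L5]=20
step 9: P0: store L1 := 2  ⟶  MII  (L1)  txn=∅  M[L1]=0
step 10: P2: load  L5  ⟶  IOS  (L5)  txn=BusRd  M[L5]=20
step 11: P1: store L0 := 91  ⟶  IMI  (L0)  txn=BusRdX+Flush  M[L0]=71
step 12: P0: load  L0  ⟶  SOI  (L0)  txn=BusRd  M[L0]=71
step 13: P0: store L2 := 79  ⟶  MII  (L2)  txn=∅  M[L2]=0
step 14: P0: store L1 := 85  ⟶  MII  (L1)  txn=∅  M[L1]=0
step 15: P0: load  L2  ⟶  MII  (L2)  txn=∅  M[L2]=0
step 16: P1: load  L2  ⟶  OSI  (L2)  txn=BusRd  M[L2]=0
step 17: P2: load  L3  ⟶  IIE  (L3)  txn=BusRd  M[L3]=10
step 18: P2: store L2 := 37  ⟶  IIM  (L2)  txn=BusRdX+Flush  M[L2]=79
step 19: P2: load  L2  ⟶  IIM  (L2)  txn=∅  M[L2]=79
step 20: P1: store L1 := 62  ⟶  IMI  (L1)  txn=BusRdX+Flush  M[L1]=85
step 21: P0: store L5 := 14  ⟶  MII  (L5)  txn=BusRdX+Flush  M[L5]=84
step 22: P1: store L2 := 78  ⟶  IMI  (L2)  txn=BusRdX+Flush  M[L2]=37
step 23: P1: store L0 := 85  ⟶  IMI  (L0)  txn=BusUpgr  M[L0]=71
step 24: P2: load  L1  ⟶  IOS  (L1)  txn=BusRd  M[L1]=85
step 25: P0: store L2 := 91  ⟶  MII  (L2)  txn=BusRdX+Flush  M[L2]=78
step 26: P2: load  L2  ⟶  OIS  (L2)  txn=BusRd  M[L2]=78

state = I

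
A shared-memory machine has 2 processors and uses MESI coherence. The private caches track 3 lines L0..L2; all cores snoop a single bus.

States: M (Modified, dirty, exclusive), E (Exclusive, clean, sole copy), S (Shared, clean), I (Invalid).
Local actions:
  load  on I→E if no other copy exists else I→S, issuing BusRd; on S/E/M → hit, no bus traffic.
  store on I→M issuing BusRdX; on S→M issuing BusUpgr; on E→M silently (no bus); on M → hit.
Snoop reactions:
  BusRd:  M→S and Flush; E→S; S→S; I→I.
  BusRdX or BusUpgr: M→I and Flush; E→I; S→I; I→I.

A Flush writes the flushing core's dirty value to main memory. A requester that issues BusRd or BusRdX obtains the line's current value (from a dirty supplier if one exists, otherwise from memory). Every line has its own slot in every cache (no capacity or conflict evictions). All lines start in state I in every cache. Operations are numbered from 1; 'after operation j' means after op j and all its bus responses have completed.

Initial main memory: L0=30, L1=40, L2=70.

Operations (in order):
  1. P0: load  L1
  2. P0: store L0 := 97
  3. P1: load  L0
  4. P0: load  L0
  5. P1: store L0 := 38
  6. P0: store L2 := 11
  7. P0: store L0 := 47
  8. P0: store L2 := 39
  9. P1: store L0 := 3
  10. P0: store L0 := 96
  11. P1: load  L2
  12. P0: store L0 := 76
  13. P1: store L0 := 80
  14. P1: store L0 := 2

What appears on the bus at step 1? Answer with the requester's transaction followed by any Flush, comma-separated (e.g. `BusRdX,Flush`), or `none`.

step 1: P0: load  L1  ⟶  EI  (L1)  txn=BusRd  M[L1]=40
step 2: P0: store L0 := 97  ⟶  MI  (L0)  txn=BusRdX  M[L0]=30
step 3: P1: load  L0  ⟶  SS  (L0)  txn=BusRd+Flush  M[L0]=97
step 4: P0: load  L0  ⟶  SS  (L0)  txn=∅  M[L0]=97
step 5: P1: store L0 := 38  ⟶  IM  (L0)  txn=BusUpgr  M[L0]=97
step 6: P0: store L2 := 11  ⟶  MI  (L2)  txn=BusRdX  M[L2]=70
step 7: P0: store L0 := 47  ⟶  MI  (L0)  txn=BusRdX+Flush  M[L0]=38
step 8: P0: store L2 := 39  ⟶  MI  (L2)  txn=∅  M[L2]=70
step 9: P1: store L0 := 3  ⟶  IM  (L0)  txn=BusRdX+Flush  M[L0]=47
step 10: P0: store L0 := 96  ⟶  MI  (L0)  txn=BusRdX+Flush  M[L0]=3
step 11: P1: load  L2  ⟶  SS  (L2)  txn=BusRd+Flush  M[L2]=39
step 12: P0: store L0 := 76  ⟶  MI  (L0)  txn=∅  M[L0]=3
step 13: P1: store L0 := 80  ⟶  IM  (L0)  txn=BusRdX+Flush  M[L0]=76
step 14: P1: store L0 := 2  ⟶  IM  (L0)  txn=∅  M[L0]=76

bus = BusRd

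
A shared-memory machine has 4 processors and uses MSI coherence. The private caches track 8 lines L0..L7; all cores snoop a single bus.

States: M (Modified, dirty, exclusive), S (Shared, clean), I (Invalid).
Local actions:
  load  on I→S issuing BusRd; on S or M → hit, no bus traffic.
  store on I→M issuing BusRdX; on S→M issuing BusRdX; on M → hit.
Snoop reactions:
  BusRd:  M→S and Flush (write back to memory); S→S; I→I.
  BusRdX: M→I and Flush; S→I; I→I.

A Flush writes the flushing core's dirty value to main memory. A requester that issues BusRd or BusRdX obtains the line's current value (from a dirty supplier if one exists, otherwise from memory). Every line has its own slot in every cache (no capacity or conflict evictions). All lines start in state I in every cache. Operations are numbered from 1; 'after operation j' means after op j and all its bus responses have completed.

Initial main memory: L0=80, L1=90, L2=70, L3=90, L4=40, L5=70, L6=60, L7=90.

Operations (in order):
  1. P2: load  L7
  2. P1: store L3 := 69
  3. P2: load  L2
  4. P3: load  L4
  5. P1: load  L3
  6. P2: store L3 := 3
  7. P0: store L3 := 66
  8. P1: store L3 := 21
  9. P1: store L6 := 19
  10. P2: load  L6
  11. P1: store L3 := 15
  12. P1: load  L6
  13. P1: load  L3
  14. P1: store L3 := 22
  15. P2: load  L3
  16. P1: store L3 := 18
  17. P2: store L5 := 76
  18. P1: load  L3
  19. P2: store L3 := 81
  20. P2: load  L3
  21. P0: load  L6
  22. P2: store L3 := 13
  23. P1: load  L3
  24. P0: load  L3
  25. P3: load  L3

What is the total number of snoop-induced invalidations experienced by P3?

invalidations = 0

step 1: P2: load  L7  ⟶  IISI  (L7)  txn=BusRd  M[L7]=90
step 2: P1: store L3 := 69  ⟶  IMII  (L3)  txn=BusRdX  M[L3]=90
step 3: P2: load  L2  ⟶  IISI  (L2)  txn=BusRd  M[L2]=70
step 4: P3: load  L4  ⟶  IIIS  (L4)  txn=BusRd  M[L4]=40
step 5: P1: load  L3  ⟶  IMII  (L3)  txn=∅  M[L3]=90
step 6: P2: store L3 := 3  ⟶  IIMI  (L3)  txn=BusRdX+Flush  M[L3]=69
step 7: P0: store L3 := 66  ⟶  MIII  (L3)  txn=BusRdX+Flush  M[L3]=3
step 8: P1: store L3 := 21  ⟶  IMII  (L3)  txn=BusRdX+Flush  M[L3]=66
step 9: P1: store L6 := 19  ⟶  IMII  (L6)  txn=BusRdX  M[L6]=60
step 10: P2: load  L6  ⟶  ISSI  (L6)  txn=BusRd+Flush  M[L6]=19
step 11: P1: store L3 := 15  ⟶  IMII  (L3)  txn=∅  M[L3]=66
step 12: P1: load  L6  ⟶  ISSI  (L6)  txn=∅  M[L6]=19
step 13: P1: load  L3  ⟶  IMII  (L3)  txn=∅  M[L3]=66
step 14: P1: store L3 := 22  ⟶  IMII  (L3)  txn=∅  M[L3]=66
step 15: P2: load  L3  ⟶  ISSI  (L3)  txn=BusRd+Flush  M[L3]=22
step 16: P1: store L3 := 18  ⟶  IMII  (L3)  txn=BusRdX  M[L3]=22
step 17: P2: store L5 := 76  ⟶  IIMI  (L5)  txn=BusRdX  M[L5]=70
step 18: P1: load  L3  ⟶  IMII  (L3)  txn=∅  M[L3]=22
step 19: P2: store L3 := 81  ⟶  IIMI  (L3)  txn=BusRdX+Flush  M[L3]=18
step 20: P2: load  L3  ⟶  IIMI  (L3)  txn=∅  M[L3]=18
step 21: P0: load  L6  ⟶  SSSI  (L6)  txn=BusRd  M[L6]=19
step 22: P2: store L3 := 13  ⟶  IIMI  (L3)  txn=∅  M[L3]=18
step 23: P1: load  L3  ⟶  ISSI  (L3)  txn=BusRd+Flush  M[L3]=13
step 24: P0: load  L3  ⟶  SSSI  (L3)  txn=BusRd  M[L3]=13
step 25: P3: load  L3  ⟶  SSSS  (L3)  txn=BusRd  M[L3]=13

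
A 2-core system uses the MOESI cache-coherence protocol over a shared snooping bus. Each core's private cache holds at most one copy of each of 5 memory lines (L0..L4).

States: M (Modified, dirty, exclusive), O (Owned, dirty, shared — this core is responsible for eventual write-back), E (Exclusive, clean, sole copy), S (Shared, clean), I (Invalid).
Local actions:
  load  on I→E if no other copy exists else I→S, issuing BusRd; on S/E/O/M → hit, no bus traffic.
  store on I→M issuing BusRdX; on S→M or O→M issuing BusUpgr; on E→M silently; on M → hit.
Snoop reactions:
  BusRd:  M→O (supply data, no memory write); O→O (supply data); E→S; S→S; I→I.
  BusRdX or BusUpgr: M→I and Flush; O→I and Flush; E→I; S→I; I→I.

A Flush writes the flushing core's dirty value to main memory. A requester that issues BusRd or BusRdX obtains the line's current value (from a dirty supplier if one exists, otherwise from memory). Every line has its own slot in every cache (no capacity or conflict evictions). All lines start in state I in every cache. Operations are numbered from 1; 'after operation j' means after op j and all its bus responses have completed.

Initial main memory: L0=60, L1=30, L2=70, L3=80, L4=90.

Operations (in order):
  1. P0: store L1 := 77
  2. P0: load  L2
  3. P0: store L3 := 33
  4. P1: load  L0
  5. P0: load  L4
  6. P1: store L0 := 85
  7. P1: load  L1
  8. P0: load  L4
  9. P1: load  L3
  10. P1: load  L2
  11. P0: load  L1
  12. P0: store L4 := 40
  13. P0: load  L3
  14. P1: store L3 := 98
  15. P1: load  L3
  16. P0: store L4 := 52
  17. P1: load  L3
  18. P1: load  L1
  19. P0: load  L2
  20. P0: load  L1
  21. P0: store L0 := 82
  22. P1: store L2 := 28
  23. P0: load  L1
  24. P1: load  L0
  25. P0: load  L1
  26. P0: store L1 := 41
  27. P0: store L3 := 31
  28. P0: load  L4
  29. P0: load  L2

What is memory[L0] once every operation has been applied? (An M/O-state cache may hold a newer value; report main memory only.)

memory[L0] = 85

1. P0: store L1 := 77  bus=[BusRdX]  L1: P0=M P1=I  mem[L1]=30
2. P0: load  L2  bus=[BusRd]  L2: P0=E P1=I  mem[L2]=70
3. P0: store L3 := 33  bus=[BusRdX]  L3: P0=M P1=I  mem[L3]=80
4. P1: load  L0  bus=[BusRd]  L0: P0=I P1=E  mem[L0]=60
5. P0: load  L4  bus=[BusRd]  L4: P0=E P1=I  mem[L4]=90
6. P1: store L0 := 85  bus=[-]  L0: P0=I P1=M  mem[L0]=60
7. P1: load  L1  bus=[BusRd]  L1: P0=O P1=S  mem[L1]=30
8. P0: load  L4  bus=[-]  L4: P0=E P1=I  mem[L4]=90
9. P1: load  L3  bus=[BusRd]  L3: P0=O P1=S  mem[L3]=80
10. P1: load  L2  bus=[BusRd]  L2: P0=S P1=S  mem[L2]=70
11. P0: load  L1  bus=[-]  L1: P0=O P1=S  mem[L1]=30
12. P0: store L4 := 40  bus=[-]  L4: P0=M P1=I  mem[L4]=90
13. P0: load  L3  bus=[-]  L3: P0=O P1=S  mem[L3]=80
14. P1: store L3 := 98  bus=[BusUpgr,Flush]  L3: P0=I P1=M  mem[L3]=33
15. P1: load  L3  bus=[-]  L3: P0=I P1=M  mem[L3]=33
16. P0: store L4 := 52  bus=[-]  L4: P0=M P1=I  mem[L4]=90
17. P1: load  L3  bus=[-]  L3: P0=I P1=M  mem[L3]=33
18. P1: load  L1  bus=[-]  L1: P0=O P1=S  mem[L1]=30
19. P0: load  L2  bus=[-]  L2: P0=S P1=S  mem[L2]=70
20. P0: load  L1  bus=[-]  L1: P0=O P1=S  mem[L1]=30
21. P0: store L0 := 82  bus=[BusRdX,Flush]  L0: P0=M P1=I  mem[L0]=85
22. P1: store L2 := 28  bus=[BusUpgr]  L2: P0=I P1=M  mem[L2]=70
23. P0: load  L1  bus=[-]  L1: P0=O P1=S  mem[L1]=30
24. P1: load  L0  bus=[BusRd]  L0: P0=O P1=S  mem[L0]=85
25. P0: load  L1  bus=[-]  L1: P0=O P1=S  mem[L1]=30
26. P0: store L1 := 41  bus=[BusUpgr]  L1: P0=M P1=I  mem[L1]=30
27. P0: store L3 := 31  bus=[BusRdX,Flush]  L3: P0=M P1=I  mem[L3]=98
28. P0: load  L4  bus=[-]  L4: P0=M P1=I  mem[L4]=90
29. P0: load  L2  bus=[BusRd]  L2: P0=S P1=O  mem[L2]=70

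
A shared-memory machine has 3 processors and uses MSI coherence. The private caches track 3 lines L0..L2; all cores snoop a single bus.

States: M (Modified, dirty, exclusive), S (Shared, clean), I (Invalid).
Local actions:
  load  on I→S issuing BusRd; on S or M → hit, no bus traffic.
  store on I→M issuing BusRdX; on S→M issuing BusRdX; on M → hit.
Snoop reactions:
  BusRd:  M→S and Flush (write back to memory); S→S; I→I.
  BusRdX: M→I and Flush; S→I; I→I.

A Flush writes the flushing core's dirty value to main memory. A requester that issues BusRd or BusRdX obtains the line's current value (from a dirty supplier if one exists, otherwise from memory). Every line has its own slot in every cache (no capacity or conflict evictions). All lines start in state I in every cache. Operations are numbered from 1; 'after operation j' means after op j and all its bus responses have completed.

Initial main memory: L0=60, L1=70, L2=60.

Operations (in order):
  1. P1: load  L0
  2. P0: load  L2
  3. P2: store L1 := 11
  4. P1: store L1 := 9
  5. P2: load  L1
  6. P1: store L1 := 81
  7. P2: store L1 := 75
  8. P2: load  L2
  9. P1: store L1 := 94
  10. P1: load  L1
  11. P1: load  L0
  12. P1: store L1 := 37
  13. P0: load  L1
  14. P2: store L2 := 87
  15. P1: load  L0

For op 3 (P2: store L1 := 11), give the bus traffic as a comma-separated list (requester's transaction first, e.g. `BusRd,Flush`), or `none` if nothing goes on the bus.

step 1: P1: load  L0  ⟶  ISI  (L0)  txn=BusRd  M[L0]=60
step 2: P0: load  L2  ⟶  SII  (L2)  txn=BusRd  M[L2]=60
step 3: P2: store L1 := 11  ⟶  IIM  (L1)  txn=BusRdX  M[L1]=70
step 4: P1: store L1 := 9  ⟶  IMI  (L1)  txn=BusRdX+Flush  M[L1]=11
step 5: P2: load  L1  ⟶  ISS  (L1)  txn=BusRd+Flush  M[L1]=9
step 6: P1: store L1 := 81  ⟶  IMI  (L1)  txn=BusRdX  M[L1]=9
step 7: P2: store L1 := 75  ⟶  IIM  (L1)  txn=BusRdX+Flush  M[L1]=81
step 8: P2: load  L2  ⟶  SIS  (L2)  txn=BusRd  M[L2]=60
step 9: P1: store L1 := 94  ⟶  IMI  (L1)  txn=BusRdX+Flush  M[L1]=75
step 10: P1: load  L1  ⟶  IMI  (L1)  txn=∅  M[L1]=75
step 11: P1: load  L0  ⟶  ISI  (L0)  txn=∅  M[L0]=60
step 12: P1: store L1 := 37  ⟶  IMI  (L1)  txn=∅  M[L1]=75
step 13: P0: load  L1  ⟶  SSI  (L1)  txn=BusRd+Flush  M[L1]=37
step 14: P2: store L2 := 87  ⟶  IIM  (L2)  txn=BusRdX  M[L2]=60
step 15: P1: load  L0  ⟶  ISI  (L0)  txn=∅  M[L0]=60

bus = BusRdX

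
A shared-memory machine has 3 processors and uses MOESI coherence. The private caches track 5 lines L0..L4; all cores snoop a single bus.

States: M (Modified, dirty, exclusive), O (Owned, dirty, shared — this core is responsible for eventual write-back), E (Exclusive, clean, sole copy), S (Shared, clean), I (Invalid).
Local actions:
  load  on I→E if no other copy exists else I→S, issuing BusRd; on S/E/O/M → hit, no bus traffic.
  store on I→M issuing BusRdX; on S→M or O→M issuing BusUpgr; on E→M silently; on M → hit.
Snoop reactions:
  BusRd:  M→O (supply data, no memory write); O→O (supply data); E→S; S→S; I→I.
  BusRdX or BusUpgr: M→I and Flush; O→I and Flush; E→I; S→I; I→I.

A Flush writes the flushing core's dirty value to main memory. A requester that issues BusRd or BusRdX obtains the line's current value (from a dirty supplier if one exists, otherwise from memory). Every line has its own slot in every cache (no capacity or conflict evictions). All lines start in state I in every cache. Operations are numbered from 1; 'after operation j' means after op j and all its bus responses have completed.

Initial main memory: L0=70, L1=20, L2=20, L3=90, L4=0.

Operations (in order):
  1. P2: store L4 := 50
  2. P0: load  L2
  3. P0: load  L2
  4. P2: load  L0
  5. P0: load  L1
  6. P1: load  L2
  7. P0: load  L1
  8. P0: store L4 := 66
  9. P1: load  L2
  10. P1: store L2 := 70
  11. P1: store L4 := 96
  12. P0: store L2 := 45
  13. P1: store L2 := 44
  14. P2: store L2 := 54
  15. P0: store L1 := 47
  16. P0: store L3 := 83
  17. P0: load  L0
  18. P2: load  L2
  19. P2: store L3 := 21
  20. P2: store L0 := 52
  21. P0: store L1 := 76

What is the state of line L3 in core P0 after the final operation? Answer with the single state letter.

1. P2: store L4 := 50  bus=[BusRdX]  L4: P0=I P1=I P2=M  mem[L4]=0
2. P0: load  L2  bus=[BusRd]  L2: P0=E P1=I P2=I  mem[L2]=20
3. P0: load  L2  bus=[-]  L2: P0=E P1=I P2=I  mem[L2]=20
4. P2: load  L0  bus=[BusRd]  L0: P0=I P1=I P2=E  mem[L0]=70
5. P0: load  L1  bus=[BusRd]  L1: P0=E P1=I P2=I  mem[L1]=20
6. P1: load  L2  bus=[BusRd]  L2: P0=S P1=S P2=I  mem[L2]=20
7. P0: load  L1  bus=[-]  L1: P0=E P1=I P2=I  mem[L1]=20
8. P0: store L4 := 66  bus=[BusRdX,Flush]  L4: P0=M P1=I P2=I  mem[L4]=50
9. P1: load  L2  bus=[-]  L2: P0=S P1=S P2=I  mem[L2]=20
10. P1: store L2 := 70  bus=[BusUpgr]  L2: P0=I P1=M P2=I  mem[L2]=20
11. P1: store L4 := 96  bus=[BusRdX,Flush]  L4: P0=I P1=M P2=I  mem[L4]=66
12. P0: store L2 := 45  bus=[BusRdX,Flush]  L2: P0=M P1=I P2=I  mem[L2]=70
13. P1: store L2 := 44  bus=[BusRdX,Flush]  L2: P0=I P1=M P2=I  mem[L2]=45
14. P2: store L2 := 54  bus=[BusRdX,Flush]  L2: P0=I P1=I P2=M  mem[L2]=44
15. P0: store L1 := 47  bus=[-]  L1: P0=M P1=I P2=I  mem[L1]=20
16. P0: store L3 := 83  bus=[BusRdX]  L3: P0=M P1=I P2=I  mem[L3]=90
17. P0: load  L0  bus=[BusRd]  L0: P0=S P1=I P2=S  mem[L0]=70
18. P2: load  L2  bus=[-]  L2: P0=I P1=I P2=M  mem[L2]=44
19. P2: store L3 := 21  bus=[BusRdX,Flush]  L3: P0=I P1=I P2=M  mem[L3]=83
20. P2: store L0 := 52  bus=[BusUpgr]  L0: P0=I P1=I P2=M  mem[L0]=70
21. P0: store L1 := 76  bus=[-]  L1: P0=M P1=I P2=I  mem[L1]=20

state = I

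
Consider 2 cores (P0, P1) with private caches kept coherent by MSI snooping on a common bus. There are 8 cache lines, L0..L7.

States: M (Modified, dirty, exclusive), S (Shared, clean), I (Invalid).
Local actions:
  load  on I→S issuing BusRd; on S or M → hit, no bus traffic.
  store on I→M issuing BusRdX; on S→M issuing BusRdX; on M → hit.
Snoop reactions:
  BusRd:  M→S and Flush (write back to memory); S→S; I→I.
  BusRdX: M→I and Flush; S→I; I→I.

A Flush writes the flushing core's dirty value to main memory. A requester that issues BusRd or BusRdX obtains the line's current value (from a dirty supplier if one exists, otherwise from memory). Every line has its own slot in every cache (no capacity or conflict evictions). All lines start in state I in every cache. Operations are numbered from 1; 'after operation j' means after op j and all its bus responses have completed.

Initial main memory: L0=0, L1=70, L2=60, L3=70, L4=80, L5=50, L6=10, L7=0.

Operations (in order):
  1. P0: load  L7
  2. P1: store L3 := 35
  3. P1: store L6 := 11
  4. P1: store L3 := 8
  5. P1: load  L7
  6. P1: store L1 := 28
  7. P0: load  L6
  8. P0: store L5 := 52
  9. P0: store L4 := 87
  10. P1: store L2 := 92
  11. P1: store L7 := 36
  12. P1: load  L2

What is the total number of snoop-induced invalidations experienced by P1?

step 1: P0: load  L7  ⟶  SI  (L7)  txn=BusRd  M[L7]=0
step 2: P1: store L3 := 35  ⟶  IM  (L3)  txn=BusRdX  M[L3]=70
step 3: P1: store L6 := 11  ⟶  IM  (L6)  txn=BusRdX  M[L6]=10
step 4: P1: store L3 := 8  ⟶  IM  (L3)  txn=∅  M[L3]=70
step 5: P1: load  L7  ⟶  SS  (L7)  txn=BusRd  M[L7]=0
step 6: P1: store L1 := 28  ⟶  IM  (L1)  txn=BusRdX  M[L1]=70
step 7: P0: load  L6  ⟶  SS  (L6)  txn=BusRd+Flush  M[L6]=11
step 8: P0: store L5 := 52  ⟶  MI  (L5)  txn=BusRdX  M[L5]=50
step 9: P0: store L4 := 87  ⟶  MI  (L4)  txn=BusRdX  M[L4]=80
step 10: P1: store L2 := 92  ⟶  IM  (L2)  txn=BusRdX  M[L2]=60
step 11: P1: store L7 := 36  ⟶  IM  (L7)  txn=BusRdX  M[L7]=0
step 12: P1: load  L2  ⟶  IM  (L2)  txn=∅  M[L2]=60

invalidations = 0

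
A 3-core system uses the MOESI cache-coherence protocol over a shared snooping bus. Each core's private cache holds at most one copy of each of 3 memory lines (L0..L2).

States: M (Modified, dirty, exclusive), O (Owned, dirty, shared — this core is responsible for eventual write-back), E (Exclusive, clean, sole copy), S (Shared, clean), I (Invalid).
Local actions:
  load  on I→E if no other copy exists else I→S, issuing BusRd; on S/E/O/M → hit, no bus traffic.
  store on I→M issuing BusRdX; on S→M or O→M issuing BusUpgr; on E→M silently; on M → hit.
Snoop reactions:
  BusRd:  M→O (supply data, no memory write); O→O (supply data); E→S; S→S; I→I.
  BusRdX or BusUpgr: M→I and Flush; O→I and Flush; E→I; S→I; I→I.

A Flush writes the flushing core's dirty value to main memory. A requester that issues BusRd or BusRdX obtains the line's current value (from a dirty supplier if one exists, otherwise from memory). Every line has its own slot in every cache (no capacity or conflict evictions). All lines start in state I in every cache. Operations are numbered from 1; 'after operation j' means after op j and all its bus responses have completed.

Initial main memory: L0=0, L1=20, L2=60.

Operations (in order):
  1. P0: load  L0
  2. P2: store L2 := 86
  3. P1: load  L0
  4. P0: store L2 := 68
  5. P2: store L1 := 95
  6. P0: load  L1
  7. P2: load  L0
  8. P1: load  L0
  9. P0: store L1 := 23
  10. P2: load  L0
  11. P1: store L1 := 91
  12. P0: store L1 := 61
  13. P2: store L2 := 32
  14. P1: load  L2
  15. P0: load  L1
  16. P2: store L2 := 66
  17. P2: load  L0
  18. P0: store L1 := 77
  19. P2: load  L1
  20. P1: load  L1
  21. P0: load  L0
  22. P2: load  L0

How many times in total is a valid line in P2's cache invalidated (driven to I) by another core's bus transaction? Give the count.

invalidations = 2

[1] P0: load  L0 | P0:E(0), P1:I, P2:I | bus: BusRd
[2] P2: store L2 := 86 | P0:I, P1:I, P2:M(86) | bus: BusRdX
[3] P1: load  L0 | P0:S(0), P1:S(0), P2:I | bus: BusRd
[4] P0: store L2 := 68 | P0:M(68), P1:I, P2:I | bus: BusRdX,Flush
[5] P2: store L1 := 95 | P0:I, P1:I, P2:M(95) | bus: BusRdX
[6] P0: load  L1 | P0:S(95), P1:I, P2:O(95) | bus: BusRd
[7] P2: load  L0 | P0:S(0), P1:S(0), P2:S(0) | bus: BusRd
[8] P1: load  L0 | P0:S(0), P1:S(0), P2:S(0) | bus: none
[9] P0: store L1 := 23 | P0:M(23), P1:I, P2:I | bus: BusUpgr,Flush
[10] P2: load  L0 | P0:S(0), P1:S(0), P2:S(0) | bus: none
[11] P1: store L1 := 91 | P0:I, P1:M(91), P2:I | bus: BusRdX,Flush
[12] P0: store L1 := 61 | P0:M(61), P1:I, P2:I | bus: BusRdX,Flush
[13] P2: store L2 := 32 | P0:I, P1:I, P2:M(32) | bus: BusRdX,Flush
[14] P1: load  L2 | P0:I, P1:S(32), P2:O(32) | bus: BusRd
[15] P0: load  L1 | P0:M(61), P1:I, P2:I | bus: none
[16] P2: store L2 := 66 | P0:I, P1:I, P2:M(66) | bus: BusUpgr
[17] P2: load  L0 | P0:S(0), P1:S(0), P2:S(0) | bus: none
[18] P0: store L1 := 77 | P0:M(77), P1:I, P2:I | bus: none
[19] P2: load  L1 | P0:O(77), P1:I, P2:S(77) | bus: BusRd
[20] P1: load  L1 | P0:O(77), P1:S(77), P2:S(77) | bus: BusRd
[21] P0: load  L0 | P0:S(0), P1:S(0), P2:S(0) | bus: none
[22] P2: load  L0 | P0:S(0), P1:S(0), P2:S(0) | bus: none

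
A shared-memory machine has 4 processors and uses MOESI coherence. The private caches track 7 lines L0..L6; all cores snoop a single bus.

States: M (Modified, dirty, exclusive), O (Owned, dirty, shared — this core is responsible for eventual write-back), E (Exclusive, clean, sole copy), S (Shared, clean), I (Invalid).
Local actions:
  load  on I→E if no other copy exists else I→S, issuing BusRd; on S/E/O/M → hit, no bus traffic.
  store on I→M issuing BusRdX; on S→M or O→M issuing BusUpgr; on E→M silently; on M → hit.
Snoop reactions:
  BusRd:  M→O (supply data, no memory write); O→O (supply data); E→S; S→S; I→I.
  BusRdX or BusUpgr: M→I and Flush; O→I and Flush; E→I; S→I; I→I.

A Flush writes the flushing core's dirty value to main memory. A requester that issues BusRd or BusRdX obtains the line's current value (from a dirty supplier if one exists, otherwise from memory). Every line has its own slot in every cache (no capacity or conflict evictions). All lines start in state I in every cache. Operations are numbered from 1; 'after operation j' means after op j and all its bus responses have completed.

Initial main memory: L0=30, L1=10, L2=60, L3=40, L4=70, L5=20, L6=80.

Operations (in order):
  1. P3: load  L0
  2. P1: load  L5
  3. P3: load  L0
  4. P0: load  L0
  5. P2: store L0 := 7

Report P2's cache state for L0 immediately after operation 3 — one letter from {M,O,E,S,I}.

state = I

[1] P3: load  L0 | P0:I, P1:I, P2:I, P3:E(30) | bus: BusRd
[2] P1: load  L5 | P0:I, P1:E(20), P2:I, P3:I | bus: BusRd
[3] P3: load  L0 | P0:I, P1:I, P2:I, P3:E(30) | bus: none
[4] P0: load  L0 | P0:S(30), P1:I, P2:I, P3:S(30) | bus: BusRd
[5] P2: store L0 := 7 | P0:I, P1:I, P2:M(7), P3:I | bus: BusRdX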